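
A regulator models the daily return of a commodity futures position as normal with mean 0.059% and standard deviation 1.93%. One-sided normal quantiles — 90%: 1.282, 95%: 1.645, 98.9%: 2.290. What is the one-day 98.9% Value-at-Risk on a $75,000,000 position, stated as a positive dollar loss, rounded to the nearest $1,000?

$3,271,000

VaR = −μ + z·σ = −(0.059%) + 2.290 × 1.93% = 4.361%.
On $75,000,000: 0.04361 × $75,000,000 = $3,270,750.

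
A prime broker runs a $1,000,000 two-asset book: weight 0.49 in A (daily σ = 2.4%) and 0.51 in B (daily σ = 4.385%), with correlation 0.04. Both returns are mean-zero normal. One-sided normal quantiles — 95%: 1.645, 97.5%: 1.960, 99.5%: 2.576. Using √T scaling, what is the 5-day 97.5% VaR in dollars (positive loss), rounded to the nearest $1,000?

$113,000

σ_p = √(0.49²·2.4² + 0.51²·4.385² + 2·0.04·0.49·0.51·2.4·4.385) = 2.568%.
σ_{5d} = 2.568% × √5 = 5.742%.
VaR = 1.960 × 5.742% = 11.254%; on $1,000,000 that is $112,540.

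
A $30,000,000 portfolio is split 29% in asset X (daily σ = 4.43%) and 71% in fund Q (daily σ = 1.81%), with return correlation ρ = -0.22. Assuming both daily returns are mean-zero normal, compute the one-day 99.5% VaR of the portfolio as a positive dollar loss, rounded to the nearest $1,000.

σ_p² = 0.29²·4.43² + 0.71²·1.81² + 2·-0.22·0.29·0.71·4.43·1.81 = 2.5755 (%²).
σ_p = √2.5755 = 1.605%.
At 99.5%, z = 2.576.
VaR = 2.576 × 1.605% = 4.134%; on $30,000,000 that is $1,240,200.

$1,240,000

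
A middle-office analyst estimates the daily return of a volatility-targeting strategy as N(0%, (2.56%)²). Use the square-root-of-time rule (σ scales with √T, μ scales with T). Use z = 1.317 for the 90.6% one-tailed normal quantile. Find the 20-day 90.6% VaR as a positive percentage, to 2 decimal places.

σ_{20d} = 2.56% × √20 = 11.449%.
VaR = 1.317 × 11.449% = 15.078%.

15.08%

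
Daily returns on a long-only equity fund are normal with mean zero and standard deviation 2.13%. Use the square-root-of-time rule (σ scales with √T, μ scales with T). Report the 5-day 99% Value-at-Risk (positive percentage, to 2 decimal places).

At 99%, z = 2.326.
σ_{5d} = 2.13% × √5 = 4.763%.
VaR = 2.326 × 4.763% = 11.079%.

11.08%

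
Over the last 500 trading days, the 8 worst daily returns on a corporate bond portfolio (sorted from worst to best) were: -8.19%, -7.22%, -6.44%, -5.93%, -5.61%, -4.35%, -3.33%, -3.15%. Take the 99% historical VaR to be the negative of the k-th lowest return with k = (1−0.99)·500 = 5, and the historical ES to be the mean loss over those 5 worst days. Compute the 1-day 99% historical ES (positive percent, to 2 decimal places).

The 5 worst returns sum to -33.39%.
ES = −(-33.39%) / 5 = 6.678% ≈ 6.68%.

6.68%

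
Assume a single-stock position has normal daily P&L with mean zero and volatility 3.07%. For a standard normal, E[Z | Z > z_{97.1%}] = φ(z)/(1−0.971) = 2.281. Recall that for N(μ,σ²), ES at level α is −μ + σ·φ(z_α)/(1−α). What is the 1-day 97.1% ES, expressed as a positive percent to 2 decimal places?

ES = 3.07% × 2.281 = 7.003%.

7.00%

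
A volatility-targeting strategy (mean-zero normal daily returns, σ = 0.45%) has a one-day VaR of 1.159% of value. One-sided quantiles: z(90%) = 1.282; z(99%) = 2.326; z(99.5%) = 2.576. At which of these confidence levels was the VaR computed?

Implied z = VaR/σ = 1.159 / 0.45 = 2.576.
This matches z(99.5%) = 2.576.

99.5%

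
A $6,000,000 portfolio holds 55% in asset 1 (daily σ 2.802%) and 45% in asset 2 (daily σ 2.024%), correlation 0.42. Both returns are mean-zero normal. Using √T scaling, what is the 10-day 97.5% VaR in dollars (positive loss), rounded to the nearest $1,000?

σ_p = √(0.55²·2.802² + 0.45²·2.024² + 2·0.42·0.55·0.45·2.802·2.024) = 2.094%.
σ_{10d} = 2.094% × √10 = 6.622%.
z(97.5%) = 1.960.
VaR = 1.960 × 6.622% = 12.979%; on $6,000,000 that is $778,740.

$779,000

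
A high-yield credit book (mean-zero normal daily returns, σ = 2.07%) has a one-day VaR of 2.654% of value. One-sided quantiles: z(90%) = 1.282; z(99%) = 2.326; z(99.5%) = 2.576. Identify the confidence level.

90%

Implied z = VaR/σ = 2.654 / 2.07 = 1.282.
This matches z(90%) = 1.282.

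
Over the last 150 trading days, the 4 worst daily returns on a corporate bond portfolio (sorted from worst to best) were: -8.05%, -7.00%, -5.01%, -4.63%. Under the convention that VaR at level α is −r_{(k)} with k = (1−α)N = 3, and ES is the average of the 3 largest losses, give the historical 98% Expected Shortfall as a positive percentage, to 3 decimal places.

6.687%

The 3 worst returns sum to -20.06%.
ES = −(-20.06%) / 3 = 6.6866…% ≈ 6.687%.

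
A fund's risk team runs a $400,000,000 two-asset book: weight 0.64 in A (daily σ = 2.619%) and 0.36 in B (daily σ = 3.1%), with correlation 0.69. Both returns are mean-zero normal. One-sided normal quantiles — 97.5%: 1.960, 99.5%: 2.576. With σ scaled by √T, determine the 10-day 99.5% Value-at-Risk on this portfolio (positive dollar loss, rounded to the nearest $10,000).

σ_p = √(0.64²·2.619² + 0.36²·3.1² + 2·0.69·0.64·0.36·2.619·3.1) = 2.576%.
σ_{10d} = 2.576% × √10 = 8.146%.
VaR = 2.576 × 8.146% = 20.984%; on $400,000,000 that is $83,936,000.

$83,940,000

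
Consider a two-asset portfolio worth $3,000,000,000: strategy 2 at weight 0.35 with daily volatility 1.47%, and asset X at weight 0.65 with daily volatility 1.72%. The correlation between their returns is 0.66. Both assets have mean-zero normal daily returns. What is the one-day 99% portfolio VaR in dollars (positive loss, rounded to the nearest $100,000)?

σ_p² = 0.35²·1.47² + 0.65²·1.72² + 2·0.66·0.35·0.65·1.47·1.72 = 2.2739 (%²).
σ_p = √2.2739 = 1.508%.
At 99%, z = 2.326.
VaR = 2.326 × 1.508% = 3.508%; on $3,000,000,000 that is $105,240,000.

$105,200,000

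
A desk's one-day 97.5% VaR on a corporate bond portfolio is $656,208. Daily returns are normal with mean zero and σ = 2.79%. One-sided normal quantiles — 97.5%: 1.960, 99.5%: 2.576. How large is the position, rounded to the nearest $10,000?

$12,000,000

VaR as a fraction of value: z·σ = 1.960 × 2.79% = 5.4684%.
Position = $656,208 / 0.054684 = $12,000,000.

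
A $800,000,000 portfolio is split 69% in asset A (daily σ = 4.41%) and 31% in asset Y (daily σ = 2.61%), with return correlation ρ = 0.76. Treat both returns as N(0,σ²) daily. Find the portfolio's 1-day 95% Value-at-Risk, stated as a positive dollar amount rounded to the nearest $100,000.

σ_p² = 0.69²·4.41² + 0.31²·2.61² + 2·0.76·0.69·0.31·4.41·2.61 = 13.6561 (%²).
σ_p = √13.6561 = 3.695%.
At 95%, z = 1.645.
VaR = 1.645 × 3.695% = 6.078%; on $800,000,000 that is $48,624,000.

$48,600,000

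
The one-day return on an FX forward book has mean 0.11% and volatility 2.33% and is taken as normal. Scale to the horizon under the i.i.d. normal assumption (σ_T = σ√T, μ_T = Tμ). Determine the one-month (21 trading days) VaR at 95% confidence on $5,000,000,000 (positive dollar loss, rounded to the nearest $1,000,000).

At 95%, z = 1.645.
σ_{21d} = 2.33% × √21 = 10.677%; μ_{21d} = 21 × 0.11% = 2.310%.
VaR = −(2.310%) + 1.645 × 10.677% = 15.254%.
On $5,000,000,000: 0.15254 × $5,000,000,000 = $762,700,000.

$763,000,000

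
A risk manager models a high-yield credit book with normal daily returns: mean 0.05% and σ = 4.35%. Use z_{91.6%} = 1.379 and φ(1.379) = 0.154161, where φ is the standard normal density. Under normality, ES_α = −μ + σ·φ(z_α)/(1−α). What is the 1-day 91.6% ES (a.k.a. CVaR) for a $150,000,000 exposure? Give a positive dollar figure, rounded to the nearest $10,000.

$11,900,000

Tail multiplier: φ(z)/(1−α) = 0.154161 / 0.084 = 1.835.
ES = −(0.05%) + 4.35% × 1.835 = 7.932%.
On $150,000,000: 0.07932 × $150,000,000 = $11,898,000.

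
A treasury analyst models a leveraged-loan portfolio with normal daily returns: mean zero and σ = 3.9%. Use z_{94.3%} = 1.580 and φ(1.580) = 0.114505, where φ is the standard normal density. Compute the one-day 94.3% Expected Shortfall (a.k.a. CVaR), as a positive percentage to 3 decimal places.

Tail multiplier: φ(z)/(1−α) = 0.114505 / 0.057 = 2.009.
ES = 3.9% × 2.009 = 7.835%.

7.835%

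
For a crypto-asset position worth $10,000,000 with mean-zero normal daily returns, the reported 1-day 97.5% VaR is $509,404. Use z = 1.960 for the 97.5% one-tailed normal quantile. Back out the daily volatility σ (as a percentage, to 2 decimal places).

VaR as a fraction: $509,404 / $10,000,000 = 5.094%.
σ = VaR / z = 5.094% / 1.960 = 2.599%.

2.60%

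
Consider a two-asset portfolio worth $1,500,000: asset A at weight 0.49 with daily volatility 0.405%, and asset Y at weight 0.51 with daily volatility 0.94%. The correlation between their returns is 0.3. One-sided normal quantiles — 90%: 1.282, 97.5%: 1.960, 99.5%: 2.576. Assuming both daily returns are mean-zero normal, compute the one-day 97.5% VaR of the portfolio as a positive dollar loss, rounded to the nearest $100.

$16,800

σ_p² = 0.49²·0.405² + 0.51²·0.94² + 2·0.3·0.49·0.51·0.405·0.94 = 0.3263 (%²).
σ_p = √0.3263 = 0.571%.
VaR = 1.960 × 0.571% = 1.119%; on $1,500,000 that is $16,785.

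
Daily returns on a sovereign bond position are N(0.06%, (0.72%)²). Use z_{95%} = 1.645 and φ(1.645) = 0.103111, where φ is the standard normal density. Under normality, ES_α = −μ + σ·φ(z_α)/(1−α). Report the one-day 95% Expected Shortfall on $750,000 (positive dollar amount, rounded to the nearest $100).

Tail multiplier: φ(z)/(1−α) = 0.103111 / 0.05 = 2.062.
ES = −(0.06%) + 0.72% × 2.062 = 1.425%.
On $750,000: 0.01425 × $750,000 = $10,688.

$10,700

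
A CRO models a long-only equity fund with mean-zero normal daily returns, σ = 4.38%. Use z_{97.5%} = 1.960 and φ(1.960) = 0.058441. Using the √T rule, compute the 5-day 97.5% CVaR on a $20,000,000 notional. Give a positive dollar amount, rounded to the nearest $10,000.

σ_{5d} = 4.38% × √5 = 9.794%.
ES multiplier = φ(z)/(1−α) = 0.058441/0.025 = 2.338.
ES = 9.794% × 2.338 = 22.898%; on $20,000,000: $4,579,600.

$4,580,000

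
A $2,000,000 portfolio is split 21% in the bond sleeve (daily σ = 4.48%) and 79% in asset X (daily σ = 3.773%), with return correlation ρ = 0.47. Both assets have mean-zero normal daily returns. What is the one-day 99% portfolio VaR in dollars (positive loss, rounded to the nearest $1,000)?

σ_p² = 0.21²·4.48² + 0.79²·3.773² + 2·0.47·0.21·0.79·4.48·3.773 = 12.4055 (%²).
σ_p = √12.4055 = 3.522%.
At 99%, z = 2.326.
VaR = 2.326 × 3.522% = 8.192%; on $2,000,000 that is $163,840.

$164,000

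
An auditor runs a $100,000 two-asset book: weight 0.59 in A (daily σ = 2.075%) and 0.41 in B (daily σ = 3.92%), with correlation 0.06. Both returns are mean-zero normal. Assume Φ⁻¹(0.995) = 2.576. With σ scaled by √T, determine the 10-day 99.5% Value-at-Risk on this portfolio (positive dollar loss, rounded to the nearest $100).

σ_p = √(0.59²·2.075² + 0.41²·3.92² + 2·0.06·0.59·0.41·2.075·3.92) = 2.078%.
σ_{10d} = 2.078% × √10 = 6.571%.
VaR = 2.576 × 6.571% = 16.927%; on $100,000 that is $16,927.

$16,900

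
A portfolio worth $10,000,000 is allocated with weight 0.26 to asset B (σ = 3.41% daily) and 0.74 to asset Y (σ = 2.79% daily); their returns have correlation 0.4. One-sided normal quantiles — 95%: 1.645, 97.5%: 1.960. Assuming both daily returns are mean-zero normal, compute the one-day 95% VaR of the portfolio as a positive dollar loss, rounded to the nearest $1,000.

$420,000

σ_p² = 0.26²·3.41² + 0.74²·2.79² + 2·0.4·0.26·0.74·3.41·2.79 = 6.5130 (%²).
σ_p = √6.5130 = 2.552%.
VaR = 1.645 × 2.552% = 4.198%; on $10,000,000 that is $419,800.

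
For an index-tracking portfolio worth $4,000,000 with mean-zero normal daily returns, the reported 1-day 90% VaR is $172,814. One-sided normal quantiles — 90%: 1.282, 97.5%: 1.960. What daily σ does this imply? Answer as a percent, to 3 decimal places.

VaR as a fraction: $172,814 / $4,000,000 = 4.320%.
σ = VaR / z = 4.320% / 1.282 = 3.370%.

3.370%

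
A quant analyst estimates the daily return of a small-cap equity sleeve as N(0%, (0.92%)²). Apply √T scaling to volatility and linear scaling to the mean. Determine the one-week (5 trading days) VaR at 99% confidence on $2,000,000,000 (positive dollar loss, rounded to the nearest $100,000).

At 99%, z = 2.326.
σ_{5d} = 0.92% × √5 = 2.057%.
VaR = 2.326 × 2.057% = 4.785%.
On $2,000,000,000: 0.04785 × $2,000,000,000 = $95,700,000.

$95,700,000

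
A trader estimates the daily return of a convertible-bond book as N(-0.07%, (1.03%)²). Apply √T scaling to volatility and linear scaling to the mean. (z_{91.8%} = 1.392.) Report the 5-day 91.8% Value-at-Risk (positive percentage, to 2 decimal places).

3.56%

σ_{5d} = 1.03% × √5 = 2.303%; μ_{5d} = 5 × -0.07% = -0.350%.
VaR = −(-0.350%) + 1.392 × 2.303% = 3.556%.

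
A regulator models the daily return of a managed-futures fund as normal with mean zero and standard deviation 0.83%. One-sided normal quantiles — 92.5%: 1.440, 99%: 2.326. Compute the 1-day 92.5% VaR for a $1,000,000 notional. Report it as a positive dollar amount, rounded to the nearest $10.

VaR = z·σ = 1.440 × 0.83% = 1.195%.
On $1,000,000: 0.01195 × $1,000,000 = $11,950.

$11,950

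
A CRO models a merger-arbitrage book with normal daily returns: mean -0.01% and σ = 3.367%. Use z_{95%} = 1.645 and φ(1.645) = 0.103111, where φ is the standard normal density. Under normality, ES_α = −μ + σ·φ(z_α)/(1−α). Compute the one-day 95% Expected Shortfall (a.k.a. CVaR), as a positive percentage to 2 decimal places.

6.95%

Tail multiplier: φ(z)/(1−α) = 0.103111 / 0.05 = 2.062.
ES = −(-0.01%) + 3.367% × 2.062 = 6.953%.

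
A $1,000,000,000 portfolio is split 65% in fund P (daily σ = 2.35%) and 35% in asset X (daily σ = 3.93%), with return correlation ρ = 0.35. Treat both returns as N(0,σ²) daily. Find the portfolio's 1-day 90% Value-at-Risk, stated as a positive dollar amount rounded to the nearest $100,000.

$30,600,000

σ_p² = 0.65²·2.35² + 0.35²·3.93² + 2·0.35·0.65·0.35·2.35·3.93 = 5.6960 (%²).
σ_p = √5.6960 = 2.387%.
At 90%, z = 1.282.
VaR = 1.282 × 2.387% = 3.060%; on $1,000,000,000 that is $30,600,000.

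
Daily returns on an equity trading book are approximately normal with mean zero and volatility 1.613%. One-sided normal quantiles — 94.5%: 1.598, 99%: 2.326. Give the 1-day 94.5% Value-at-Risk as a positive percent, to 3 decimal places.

VaR = z·σ = 1.598 × 1.613% = 2.578%.

2.578%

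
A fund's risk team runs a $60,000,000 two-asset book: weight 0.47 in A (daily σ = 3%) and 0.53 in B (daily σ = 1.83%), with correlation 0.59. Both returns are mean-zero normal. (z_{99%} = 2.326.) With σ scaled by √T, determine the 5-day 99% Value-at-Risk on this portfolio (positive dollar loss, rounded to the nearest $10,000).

σ_p = √(0.47²·3² + 0.53²·1.83² + 2·0.59·0.47·0.53·3·1.83) = 2.131%.
σ_{5d} = 2.131% × √5 = 4.765%.
VaR = 2.326 × 4.765% = 11.083%; on $60,000,000 that is $6,649,800.

$6,650,000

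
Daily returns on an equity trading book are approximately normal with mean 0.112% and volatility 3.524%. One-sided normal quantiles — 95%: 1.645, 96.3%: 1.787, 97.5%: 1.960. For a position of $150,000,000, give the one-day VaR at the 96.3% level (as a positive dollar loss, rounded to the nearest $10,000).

VaR = −μ + z·σ = −(0.112%) + 1.787 × 3.524% = 6.185%.
On $150,000,000: 0.06185 × $150,000,000 = $9,277,500.

$9,280,000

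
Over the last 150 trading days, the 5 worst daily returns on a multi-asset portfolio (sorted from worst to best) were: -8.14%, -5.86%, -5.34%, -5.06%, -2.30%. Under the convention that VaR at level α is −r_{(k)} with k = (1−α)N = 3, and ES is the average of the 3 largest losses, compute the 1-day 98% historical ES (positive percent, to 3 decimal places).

6.447%

The 3 worst returns sum to -19.34%.
ES = −(-19.34%) / 3 = 6.4466…% ≈ 6.447%.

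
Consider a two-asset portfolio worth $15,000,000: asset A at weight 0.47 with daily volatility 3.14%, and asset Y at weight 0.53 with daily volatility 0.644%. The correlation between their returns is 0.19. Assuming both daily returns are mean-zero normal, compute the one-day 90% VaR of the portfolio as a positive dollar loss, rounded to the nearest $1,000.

σ_p² = 0.47²·3.14² + 0.53²·0.644² + 2·0.19·0.47·0.53·3.14·0.644 = 2.4859 (%²).
σ_p = √2.4859 = 1.577%.
At 90%, z = 1.282.
VaR = 1.282 × 1.577% = 2.022%; on $15,000,000 that is $303,300.

$303,000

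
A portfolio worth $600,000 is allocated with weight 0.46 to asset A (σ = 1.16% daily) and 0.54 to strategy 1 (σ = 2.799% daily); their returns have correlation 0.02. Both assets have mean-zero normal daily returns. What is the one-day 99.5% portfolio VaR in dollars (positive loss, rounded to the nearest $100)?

$24,900

σ_p² = 0.46²·1.16² + 0.54²·2.799² + 2·0.02·0.46·0.54·1.16·2.799 = 2.6015 (%²).
σ_p = √2.6015 = 1.613%.
At 99.5%, z = 2.576.
VaR = 2.576 × 1.613% = 4.155%; on $600,000 that is $24,930.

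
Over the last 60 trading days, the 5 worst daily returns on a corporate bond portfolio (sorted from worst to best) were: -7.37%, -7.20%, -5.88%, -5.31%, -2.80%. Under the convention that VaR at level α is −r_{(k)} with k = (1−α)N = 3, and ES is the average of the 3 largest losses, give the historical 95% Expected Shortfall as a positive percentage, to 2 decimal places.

6.82%

The 3 worst returns sum to -20.45%.
ES = −(-20.45%) / 3 = 6.8166…% ≈ 6.82%.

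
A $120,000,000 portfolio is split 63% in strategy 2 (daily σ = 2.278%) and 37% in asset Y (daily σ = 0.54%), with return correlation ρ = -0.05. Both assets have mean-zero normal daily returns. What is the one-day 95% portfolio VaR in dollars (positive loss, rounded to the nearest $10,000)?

$2,840,000

σ_p² = 0.63²·2.278² + 0.37²·0.54² + 2·-0.05·0.63·0.37·2.278·0.54 = 2.0709 (%²).
σ_p = √2.0709 = 1.439%.
At 95%, z = 1.645.
VaR = 1.645 × 1.439% = 2.367%; on $120,000,000 that is $2,840,400.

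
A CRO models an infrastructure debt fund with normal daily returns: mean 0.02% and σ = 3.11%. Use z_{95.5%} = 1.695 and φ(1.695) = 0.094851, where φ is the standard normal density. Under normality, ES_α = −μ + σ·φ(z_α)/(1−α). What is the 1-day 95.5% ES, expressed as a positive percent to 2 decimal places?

Tail multiplier: φ(z)/(1−α) = 0.094851 / 0.045 = 2.108.
ES = −(0.02%) + 3.11% × 2.108 = 6.536%.

6.54%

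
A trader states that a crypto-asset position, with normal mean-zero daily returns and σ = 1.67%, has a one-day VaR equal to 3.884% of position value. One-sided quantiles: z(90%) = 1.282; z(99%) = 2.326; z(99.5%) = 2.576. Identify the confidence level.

Implied z = VaR/σ = 3.884 / 1.67 = 2.326.
This matches z(99%) = 2.326.

99%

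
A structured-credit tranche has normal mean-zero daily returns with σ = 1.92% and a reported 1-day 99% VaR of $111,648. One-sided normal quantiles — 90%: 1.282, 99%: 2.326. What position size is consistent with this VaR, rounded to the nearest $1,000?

$2,500,000

VaR as a fraction of value: z·σ = 2.326 × 1.92% = 4.46592%.
Position = $111,648 / 0.0446592 = $2,500,000.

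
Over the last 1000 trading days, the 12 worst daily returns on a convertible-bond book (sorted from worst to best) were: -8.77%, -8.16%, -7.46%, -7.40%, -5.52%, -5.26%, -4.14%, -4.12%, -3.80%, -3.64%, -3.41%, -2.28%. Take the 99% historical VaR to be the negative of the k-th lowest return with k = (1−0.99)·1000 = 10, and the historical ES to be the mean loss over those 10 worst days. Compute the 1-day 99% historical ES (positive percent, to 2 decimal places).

The 10 worst returns sum to -58.27%.
ES = −(-58.27%) / 10 = 5.827% ≈ 5.83%.

5.83%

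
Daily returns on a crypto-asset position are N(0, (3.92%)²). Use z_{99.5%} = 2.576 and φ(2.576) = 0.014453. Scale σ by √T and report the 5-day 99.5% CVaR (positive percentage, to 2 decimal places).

25.34%

σ_{5d} = 3.92% × √5 = 8.765%.
ES multiplier = φ(z)/(1−α) = 0.014453/0.005 = 2.891.
ES = 8.765% × 2.891 = 25.340%.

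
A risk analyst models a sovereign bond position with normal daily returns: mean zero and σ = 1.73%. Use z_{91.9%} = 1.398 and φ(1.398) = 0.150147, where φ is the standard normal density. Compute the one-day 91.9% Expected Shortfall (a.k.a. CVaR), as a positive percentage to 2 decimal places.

Tail multiplier: φ(z)/(1−α) = 0.150147 / 0.081 = 1.854.
ES = 1.73% × 1.854 = 3.207%.

3.21%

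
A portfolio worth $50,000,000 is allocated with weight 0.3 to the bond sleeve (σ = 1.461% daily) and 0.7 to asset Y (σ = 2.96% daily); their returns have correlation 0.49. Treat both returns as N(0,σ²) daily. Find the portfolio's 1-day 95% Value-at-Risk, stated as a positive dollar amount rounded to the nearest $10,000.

σ_p² = 0.3²·1.461² + 0.7²·2.96² + 2·0.49·0.3·0.7·1.461·2.96 = 5.3753 (%²).
σ_p = √5.3753 = 2.318%.
At 95%, z = 1.645.
VaR = 1.645 × 2.318% = 3.813%; on $50,000,000 that is $1,906,500.

$1,910,000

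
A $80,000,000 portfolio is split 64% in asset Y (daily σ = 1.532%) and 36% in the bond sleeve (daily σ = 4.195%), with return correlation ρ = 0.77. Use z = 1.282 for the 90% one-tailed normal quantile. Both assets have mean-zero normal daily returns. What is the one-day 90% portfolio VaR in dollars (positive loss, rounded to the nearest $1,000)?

σ_p² = 0.64²·1.532² + 0.36²·4.195² + 2·0.77·0.64·0.36·1.532·4.195 = 5.5224 (%²).
σ_p = √5.5224 = 2.350%.
VaR = 1.282 × 2.350% = 3.013%; on $80,000,000 that is $2,410,400.

$2,410,000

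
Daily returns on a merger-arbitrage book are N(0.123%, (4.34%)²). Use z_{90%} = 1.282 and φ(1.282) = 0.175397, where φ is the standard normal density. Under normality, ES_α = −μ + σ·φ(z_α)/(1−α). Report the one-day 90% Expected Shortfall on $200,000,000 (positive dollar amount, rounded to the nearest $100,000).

$15,000,000

Tail multiplier: φ(z)/(1−α) = 0.175397 / 0.1 = 1.754.
ES = −(0.123%) + 4.34% × 1.754 = 7.489%.
On $200,000,000: 0.07489 × $200,000,000 = $14,978,000.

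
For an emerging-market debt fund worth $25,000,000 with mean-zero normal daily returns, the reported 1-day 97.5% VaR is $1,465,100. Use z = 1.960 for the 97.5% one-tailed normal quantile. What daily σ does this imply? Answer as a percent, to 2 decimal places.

VaR as a fraction: $1,465,100 / $25,000,000 = 5.860%.
σ = VaR / z = 5.860% / 1.960 = 2.990%.

2.99%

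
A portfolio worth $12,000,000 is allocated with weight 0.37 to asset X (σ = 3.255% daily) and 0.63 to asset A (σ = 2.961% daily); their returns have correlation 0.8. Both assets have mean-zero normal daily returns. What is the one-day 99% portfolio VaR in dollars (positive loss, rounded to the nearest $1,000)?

σ_p² = 0.37²·3.255² + 0.63²·2.961² + 2·0.8·0.37·0.63·3.255·2.961 = 8.5249 (%²).
σ_p = √8.5249 = 2.920%.
At 99%, z = 2.326.
VaR = 2.326 × 2.920% = 6.792%; on $12,000,000 that is $815,040.

$815,000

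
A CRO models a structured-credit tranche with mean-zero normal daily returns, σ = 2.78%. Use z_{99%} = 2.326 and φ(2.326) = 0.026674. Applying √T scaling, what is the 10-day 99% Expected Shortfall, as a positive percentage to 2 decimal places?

23.45%

σ_{10d} = 2.78% × √10 = 8.791%.
ES multiplier = φ(z)/(1−α) = 0.026674/0.01 = 2.667.
ES = 8.791% × 2.667 = 23.446%.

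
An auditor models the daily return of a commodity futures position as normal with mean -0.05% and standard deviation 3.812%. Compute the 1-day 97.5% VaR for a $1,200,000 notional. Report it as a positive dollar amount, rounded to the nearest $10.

$90,260

At 97.5% one-sided, z = 1.960.
VaR = −μ + z·σ = −(-0.05%) + 1.960 × 3.812% = 7.522%.
On $1,200,000: 0.07522 × $1,200,000 = $90,264.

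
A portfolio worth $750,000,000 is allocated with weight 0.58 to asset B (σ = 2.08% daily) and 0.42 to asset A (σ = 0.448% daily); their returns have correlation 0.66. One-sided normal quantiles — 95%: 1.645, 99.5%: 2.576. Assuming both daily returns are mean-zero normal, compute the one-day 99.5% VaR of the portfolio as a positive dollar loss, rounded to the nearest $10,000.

σ_p² = 0.58²·2.08² + 0.42²·0.448² + 2·0.66·0.58·0.42·2.08·0.448 = 1.7904 (%²).
σ_p = √1.7904 = 1.338%.
VaR = 2.576 × 1.338% = 3.447%; on $750,000,000 that is $25,852,500.

$25,850,000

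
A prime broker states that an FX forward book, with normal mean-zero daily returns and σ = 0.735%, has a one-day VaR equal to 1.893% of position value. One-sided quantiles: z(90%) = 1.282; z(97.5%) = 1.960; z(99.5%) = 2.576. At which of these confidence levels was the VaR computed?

Implied z = VaR/σ = 1.893 / 0.735 = 2.576.
This matches z(99.5%) = 2.576.

99.5%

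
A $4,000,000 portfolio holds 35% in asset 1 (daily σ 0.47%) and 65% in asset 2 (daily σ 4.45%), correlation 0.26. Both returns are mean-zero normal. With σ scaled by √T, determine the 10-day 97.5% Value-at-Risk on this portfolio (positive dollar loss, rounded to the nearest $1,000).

$729,000

σ_p = √(0.35²·0.47² + 0.65²·4.45² + 2·0.26·0.35·0.65·0.47·4.45) = 2.940%.
σ_{10d} = 2.940% × √10 = 9.297%.
z(97.5%) = 1.960.
VaR = 1.960 × 9.297% = 18.222%; on $4,000,000 that is $728,880.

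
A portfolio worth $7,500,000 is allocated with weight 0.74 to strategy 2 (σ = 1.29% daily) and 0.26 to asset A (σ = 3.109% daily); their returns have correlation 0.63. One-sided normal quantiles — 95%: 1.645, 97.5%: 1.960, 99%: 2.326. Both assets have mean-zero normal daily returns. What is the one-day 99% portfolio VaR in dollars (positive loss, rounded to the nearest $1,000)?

$278,000

σ_p² = 0.74²·1.29² + 0.26²·3.109² + 2·0.63·0.74·0.26·1.29·3.109 = 2.5369 (%²).
σ_p = √2.5369 = 1.593%.
VaR = 2.326 × 1.593% = 3.705%; on $7,500,000 that is $277,875.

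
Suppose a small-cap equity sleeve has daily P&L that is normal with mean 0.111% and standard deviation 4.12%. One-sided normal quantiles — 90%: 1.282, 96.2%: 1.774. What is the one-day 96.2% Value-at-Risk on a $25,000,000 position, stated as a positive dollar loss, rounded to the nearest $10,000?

VaR = −μ + z·σ = −(0.111%) + 1.774 × 4.12% = 7.198%.
On $25,000,000: 0.07198 × $25,000,000 = $1,799,500.

$1,800,000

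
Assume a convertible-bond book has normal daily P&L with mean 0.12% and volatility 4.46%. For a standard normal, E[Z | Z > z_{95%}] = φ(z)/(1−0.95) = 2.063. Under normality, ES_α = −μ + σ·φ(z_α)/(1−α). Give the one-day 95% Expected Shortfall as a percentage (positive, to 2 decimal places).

9.08%

ES = −(0.12%) + 4.46% × 2.063 = 9.081%.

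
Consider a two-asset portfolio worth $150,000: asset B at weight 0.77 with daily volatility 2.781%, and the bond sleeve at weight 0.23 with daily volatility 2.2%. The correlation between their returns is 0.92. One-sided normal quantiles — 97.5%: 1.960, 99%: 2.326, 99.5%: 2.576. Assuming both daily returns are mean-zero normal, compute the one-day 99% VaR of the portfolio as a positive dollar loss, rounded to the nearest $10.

$9,120

σ_p² = 0.77²·2.781² + 0.23²·2.2² + 2·0.92·0.77·0.23·2.781·2.2 = 6.8352 (%²).
σ_p = √6.8352 = 2.614%.
VaR = 2.326 × 2.614% = 6.080%; on $150,000 that is $9,120.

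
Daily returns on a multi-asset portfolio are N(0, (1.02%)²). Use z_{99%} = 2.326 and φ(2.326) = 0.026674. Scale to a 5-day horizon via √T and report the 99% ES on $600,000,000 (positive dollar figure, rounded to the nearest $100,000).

$36,500,000

σ_{5d} = 1.02% × √5 = 2.281%.
ES multiplier = φ(z)/(1−α) = 0.026674/0.01 = 2.667.
ES = 2.281% × 2.667 = 6.083%; on $600,000,000: $36,498,000.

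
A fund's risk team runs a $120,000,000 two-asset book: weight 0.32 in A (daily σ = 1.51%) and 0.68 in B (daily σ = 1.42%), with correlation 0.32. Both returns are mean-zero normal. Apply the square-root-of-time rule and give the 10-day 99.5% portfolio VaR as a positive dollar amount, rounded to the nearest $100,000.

σ_p = √(0.32²·1.51² + 0.68²·1.42² + 2·0.32·0.32·0.68·1.51·1.42) = 1.210%.
σ_{10d} = 1.210% × √10 = 3.826%.
z(99.5%) = 2.576.
VaR = 2.576 × 3.826% = 9.856%; on $120,000,000 that is $11,827,200.

$11,800,000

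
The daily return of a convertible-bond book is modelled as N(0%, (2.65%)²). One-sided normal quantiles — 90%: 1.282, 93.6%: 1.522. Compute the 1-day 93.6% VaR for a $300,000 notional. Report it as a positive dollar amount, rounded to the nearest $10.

VaR = z·σ = 1.522 × 2.65% = 4.033%.
On $300,000: 0.04033 × $300,000 = $12,099.

$12,100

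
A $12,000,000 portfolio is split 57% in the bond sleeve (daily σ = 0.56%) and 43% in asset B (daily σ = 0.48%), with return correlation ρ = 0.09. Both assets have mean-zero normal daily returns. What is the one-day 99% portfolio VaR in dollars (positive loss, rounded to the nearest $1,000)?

$110,000

σ_p² = 0.57²·0.56² + 0.43²·0.48² + 2·0.09·0.57·0.43·0.56·0.48 = 0.1563 (%²).
σ_p = √0.1563 = 0.395%.
At 99%, z = 2.326.
VaR = 2.326 × 0.395% = 0.919%; on $12,000,000 that is $110,280.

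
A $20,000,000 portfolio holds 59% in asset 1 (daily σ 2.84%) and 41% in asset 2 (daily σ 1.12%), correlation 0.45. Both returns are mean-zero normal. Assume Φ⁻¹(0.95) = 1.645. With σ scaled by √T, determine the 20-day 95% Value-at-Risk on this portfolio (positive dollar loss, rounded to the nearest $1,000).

σ_p = √(0.59²·2.84² + 0.41²·1.12² + 2·0.45·0.59·0.41·2.84·1.12) = 1.926%.
σ_{20d} = 1.926% × √20 = 8.613%.
VaR = 1.645 × 8.613% = 14.168%; on $20,000,000 that is $2,833,600.

$2,834,000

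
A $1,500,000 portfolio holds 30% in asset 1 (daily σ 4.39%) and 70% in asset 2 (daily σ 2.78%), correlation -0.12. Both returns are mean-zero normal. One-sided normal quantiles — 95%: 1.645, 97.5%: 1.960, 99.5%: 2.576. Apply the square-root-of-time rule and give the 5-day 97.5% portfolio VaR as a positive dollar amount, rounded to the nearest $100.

σ_p = √(0.3²·4.39² + 0.7²·2.78² + 2·-0.12·0.3·0.7·4.39·2.78) = 2.215%.
σ_{5d} = 2.215% × √5 = 4.953%.
VaR = 1.960 × 4.953% = 9.708%; on $1,500,000 that is $145,620.

$145,600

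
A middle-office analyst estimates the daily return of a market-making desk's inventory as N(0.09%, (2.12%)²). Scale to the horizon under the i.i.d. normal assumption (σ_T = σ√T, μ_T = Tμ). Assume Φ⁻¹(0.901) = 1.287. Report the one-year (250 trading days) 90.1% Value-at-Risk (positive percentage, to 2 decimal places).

20.64%

σ_{250d} = 2.12% × √250 = 33.520%; μ_{250d} = 250 × 0.09% = 22.500%.
VaR = −(22.500%) + 1.287 × 33.520% = 20.640%.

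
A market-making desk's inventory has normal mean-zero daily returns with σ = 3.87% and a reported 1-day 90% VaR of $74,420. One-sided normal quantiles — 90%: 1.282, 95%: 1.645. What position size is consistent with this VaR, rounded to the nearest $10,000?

$1,500,000

VaR as a fraction of value: z·σ = 1.282 × 3.87% = 4.96134%.
Position = $74,420 / 0.0496134 = $1,499,998.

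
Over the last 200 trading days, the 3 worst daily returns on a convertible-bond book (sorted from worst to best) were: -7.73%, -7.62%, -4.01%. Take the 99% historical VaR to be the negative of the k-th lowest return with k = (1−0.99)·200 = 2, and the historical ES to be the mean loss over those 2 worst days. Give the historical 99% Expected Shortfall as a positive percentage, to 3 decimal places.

The 2 worst returns sum to -15.35%.
ES = −(-15.35%) / 2 = 7.675%.

7.675%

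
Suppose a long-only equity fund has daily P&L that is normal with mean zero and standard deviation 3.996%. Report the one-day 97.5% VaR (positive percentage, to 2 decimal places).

At 97.5% one-sided, z = 1.960.
VaR = z·σ = 1.960 × 3.996% = 7.832%.

7.83%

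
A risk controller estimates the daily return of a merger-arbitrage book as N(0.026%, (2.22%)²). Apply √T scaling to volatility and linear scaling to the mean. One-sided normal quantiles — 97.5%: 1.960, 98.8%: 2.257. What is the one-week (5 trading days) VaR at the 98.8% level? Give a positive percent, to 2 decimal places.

11.07%

σ_{5d} = 2.22% × √5 = 4.964%; μ_{5d} = 5 × 0.026% = 0.130%.
VaR = −(0.130%) + 2.257 × 4.964% = 11.074%.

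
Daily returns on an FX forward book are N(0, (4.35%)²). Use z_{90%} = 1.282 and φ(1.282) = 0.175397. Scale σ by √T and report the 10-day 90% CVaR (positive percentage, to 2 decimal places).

24.13%

σ_{10d} = 4.35% × √10 = 13.756%.
ES multiplier = φ(z)/(1−α) = 0.175397/0.1 = 1.754.
ES = 13.756% × 1.754 = 24.128%.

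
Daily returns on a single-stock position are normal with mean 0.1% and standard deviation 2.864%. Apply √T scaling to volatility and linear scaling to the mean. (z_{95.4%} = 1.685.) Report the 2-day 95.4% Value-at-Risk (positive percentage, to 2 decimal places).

6.62%

σ_{2d} = 2.864% × √2 = 4.050%; μ_{2d} = 2 × 0.1% = 0.200%.
VaR = −(0.200%) + 1.685 × 4.050% = 6.624%.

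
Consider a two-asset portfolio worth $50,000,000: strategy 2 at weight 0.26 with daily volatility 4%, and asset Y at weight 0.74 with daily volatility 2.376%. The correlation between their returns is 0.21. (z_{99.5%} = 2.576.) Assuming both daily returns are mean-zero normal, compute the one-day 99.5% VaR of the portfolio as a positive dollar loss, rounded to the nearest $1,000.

σ_p² = 0.26²·4² + 0.74²·2.376² + 2·0.21·0.26·0.74·4·2.376 = 4.9410 (%²).
σ_p = √4.9410 = 2.223%.
VaR = 2.576 × 2.223% = 5.726%; on $50,000,000 that is $2,863,000.

$2,863,000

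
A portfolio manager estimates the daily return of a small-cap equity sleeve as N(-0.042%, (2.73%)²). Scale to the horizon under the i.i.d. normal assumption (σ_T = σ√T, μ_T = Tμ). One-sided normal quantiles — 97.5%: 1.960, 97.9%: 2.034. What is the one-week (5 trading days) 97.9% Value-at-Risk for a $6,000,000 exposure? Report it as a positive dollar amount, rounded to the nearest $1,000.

σ_{5d} = 2.73% × √5 = 6.104%; μ_{5d} = 5 × -0.042% = -0.210%.
VaR = −(-0.210%) + 2.034 × 6.104% = 12.626%.
On $6,000,000: 0.12626 × $6,000,000 = $757,560.

$758,000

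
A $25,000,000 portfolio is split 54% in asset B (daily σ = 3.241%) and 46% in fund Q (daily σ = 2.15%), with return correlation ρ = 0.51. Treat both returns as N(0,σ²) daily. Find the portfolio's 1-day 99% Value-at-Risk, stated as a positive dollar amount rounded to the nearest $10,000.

$1,400,000

σ_p² = 0.54²·3.241² + 0.46²·2.15² + 2·0.51·0.54·0.46·3.241·2.15 = 5.8066 (%²).
σ_p = √5.8066 = 2.410%.
At 99%, z = 2.326.
VaR = 2.326 × 2.410% = 5.606%; on $25,000,000 that is $1,401,500.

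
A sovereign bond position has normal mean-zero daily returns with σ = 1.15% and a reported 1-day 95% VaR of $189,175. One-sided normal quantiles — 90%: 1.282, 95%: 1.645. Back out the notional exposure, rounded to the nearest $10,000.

$10,000,000

VaR as a fraction of value: z·σ = 1.645 × 1.15% = 1.89175%.
Position = $189,175 / 0.0189175 = $10,000,000.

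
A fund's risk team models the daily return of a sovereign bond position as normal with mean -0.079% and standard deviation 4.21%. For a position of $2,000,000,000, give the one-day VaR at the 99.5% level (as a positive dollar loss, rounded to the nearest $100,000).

$218,500,000

At 99.5% one-sided, z = 2.576.
VaR = −μ + z·σ = −(-0.079%) + 2.576 × 4.21% = 10.924%.
On $2,000,000,000: 0.10924 × $2,000,000,000 = $218,480,000.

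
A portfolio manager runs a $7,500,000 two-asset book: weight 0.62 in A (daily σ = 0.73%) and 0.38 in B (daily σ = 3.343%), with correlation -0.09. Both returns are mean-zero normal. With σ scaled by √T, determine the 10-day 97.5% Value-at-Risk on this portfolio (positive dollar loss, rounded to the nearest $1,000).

$609,000

σ_p = √(0.62²·0.73² + 0.38²·3.343² + 2·-0.09·0.62·0.38·0.73·3.343) = 1.310%.
σ_{10d} = 1.310% × √10 = 4.143%.
z(97.5%) = 1.960.
VaR = 1.960 × 4.143% = 8.120%; on $7,500,000 that is $609,000.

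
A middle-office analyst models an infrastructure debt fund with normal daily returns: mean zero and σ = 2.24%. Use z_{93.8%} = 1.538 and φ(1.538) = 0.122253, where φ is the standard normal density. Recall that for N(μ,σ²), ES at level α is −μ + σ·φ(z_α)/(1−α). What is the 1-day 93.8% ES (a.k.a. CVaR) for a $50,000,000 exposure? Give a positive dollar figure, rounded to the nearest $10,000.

$2,210,000

Tail multiplier: φ(z)/(1−α) = 0.122253 / 0.062 = 1.972.
ES = 2.24% × 1.972 = 4.417%.
On $50,000,000: 0.04417 × $50,000,000 = $2,208,500.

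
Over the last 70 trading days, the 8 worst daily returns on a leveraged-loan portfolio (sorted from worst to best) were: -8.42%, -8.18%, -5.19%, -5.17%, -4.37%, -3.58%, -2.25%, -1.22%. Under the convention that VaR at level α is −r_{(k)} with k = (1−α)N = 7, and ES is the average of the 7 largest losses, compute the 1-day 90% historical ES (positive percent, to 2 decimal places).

5.31%

The 7 worst returns sum to -37.16%.
ES = −(-37.16%) / 7 = 5.3085…% ≈ 5.31%.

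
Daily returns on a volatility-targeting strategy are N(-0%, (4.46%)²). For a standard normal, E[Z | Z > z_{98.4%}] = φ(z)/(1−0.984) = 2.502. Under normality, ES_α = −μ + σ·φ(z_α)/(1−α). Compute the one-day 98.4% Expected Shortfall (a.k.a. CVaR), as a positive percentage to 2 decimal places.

ES = 4.46% × 2.502 = 11.159%.

11.16%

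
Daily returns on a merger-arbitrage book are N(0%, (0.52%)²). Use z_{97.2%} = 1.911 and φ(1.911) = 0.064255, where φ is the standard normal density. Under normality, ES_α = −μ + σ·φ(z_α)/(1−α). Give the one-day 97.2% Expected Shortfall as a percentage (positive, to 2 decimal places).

1.19%

Tail multiplier: φ(z)/(1−α) = 0.064255 / 0.028 = 2.295.
ES = 0.52% × 2.295 = 1.193%.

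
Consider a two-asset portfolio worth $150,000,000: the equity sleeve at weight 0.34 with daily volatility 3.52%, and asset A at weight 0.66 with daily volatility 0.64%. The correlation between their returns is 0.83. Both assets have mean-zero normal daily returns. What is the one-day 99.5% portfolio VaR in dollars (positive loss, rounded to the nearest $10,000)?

$6,050,000

σ_p² = 0.34²·3.52² + 0.66²·0.64² + 2·0.83·0.34·0.66·3.52·0.64 = 2.4499 (%²).
σ_p = √2.4499 = 1.565%.
At 99.5%, z = 2.576.
VaR = 2.576 × 1.565% = 4.031%; on $150,000,000 that is $6,046,500.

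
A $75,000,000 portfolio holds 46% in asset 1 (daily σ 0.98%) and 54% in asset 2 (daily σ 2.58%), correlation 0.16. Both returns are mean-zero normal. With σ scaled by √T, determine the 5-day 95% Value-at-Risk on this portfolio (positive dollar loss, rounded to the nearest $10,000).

$4,220,000

σ_p = √(0.46²·0.98² + 0.54²·2.58² + 2·0.16·0.46·0.54·0.98·2.58) = 1.531%.
σ_{5d} = 1.531% × √5 = 3.423%.
z(95%) = 1.645.
VaR = 1.645 × 3.423% = 5.631%; on $75,000,000 that is $4,223,250.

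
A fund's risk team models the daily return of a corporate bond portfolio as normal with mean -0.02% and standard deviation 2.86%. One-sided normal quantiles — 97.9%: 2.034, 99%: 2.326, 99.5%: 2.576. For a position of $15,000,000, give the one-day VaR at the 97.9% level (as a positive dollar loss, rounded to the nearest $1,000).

$876,000

VaR = −μ + z·σ = −(-0.02%) + 2.034 × 2.86% = 5.837%.
On $15,000,000: 0.05837 × $15,000,000 = $875,550.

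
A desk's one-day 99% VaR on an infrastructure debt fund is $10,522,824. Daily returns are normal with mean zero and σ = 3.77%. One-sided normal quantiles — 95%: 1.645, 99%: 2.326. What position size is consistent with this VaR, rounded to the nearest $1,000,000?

$120,000,000

VaR as a fraction of value: z·σ = 2.326 × 3.77% = 8.76902%.
Position = $10,522,824 / 0.0876902 = $120,000,000.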